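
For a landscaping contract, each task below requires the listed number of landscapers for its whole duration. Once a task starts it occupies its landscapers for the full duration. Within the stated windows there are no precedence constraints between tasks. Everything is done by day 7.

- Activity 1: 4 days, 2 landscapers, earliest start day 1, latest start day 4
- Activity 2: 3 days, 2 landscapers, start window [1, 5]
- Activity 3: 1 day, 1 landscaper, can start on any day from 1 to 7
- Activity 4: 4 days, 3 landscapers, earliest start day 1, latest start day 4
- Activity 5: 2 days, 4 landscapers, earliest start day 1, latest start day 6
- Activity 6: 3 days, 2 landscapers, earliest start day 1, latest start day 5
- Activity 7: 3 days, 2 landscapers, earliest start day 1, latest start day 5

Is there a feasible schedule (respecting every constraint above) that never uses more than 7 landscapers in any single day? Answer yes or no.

The minimum achievable peak is 8; 7 < 8, so no feasible schedule stays within the cap.

no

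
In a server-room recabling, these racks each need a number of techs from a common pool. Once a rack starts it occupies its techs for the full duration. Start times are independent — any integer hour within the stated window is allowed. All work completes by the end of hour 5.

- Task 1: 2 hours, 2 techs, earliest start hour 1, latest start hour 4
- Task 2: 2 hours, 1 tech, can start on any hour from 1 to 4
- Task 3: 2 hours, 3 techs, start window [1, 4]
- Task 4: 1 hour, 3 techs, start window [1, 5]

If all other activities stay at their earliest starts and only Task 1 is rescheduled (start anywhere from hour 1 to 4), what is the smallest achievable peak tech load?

7

Task 1@1: h1:9  h2:6  h3:0  h4:0  h5:0 → peak 9
Task 1@2: h1:7  h2:6  h3:2  h4:0  h5:0 → peak 7
Task 1@3: h1:7  h2:4  h3:2  h4:2  h5:0 → peak 7
Task 1@4: h1:7  h2:4  h3:0  h4:2  h5:2 → peak 7
Best is Task 1@2, peak 7.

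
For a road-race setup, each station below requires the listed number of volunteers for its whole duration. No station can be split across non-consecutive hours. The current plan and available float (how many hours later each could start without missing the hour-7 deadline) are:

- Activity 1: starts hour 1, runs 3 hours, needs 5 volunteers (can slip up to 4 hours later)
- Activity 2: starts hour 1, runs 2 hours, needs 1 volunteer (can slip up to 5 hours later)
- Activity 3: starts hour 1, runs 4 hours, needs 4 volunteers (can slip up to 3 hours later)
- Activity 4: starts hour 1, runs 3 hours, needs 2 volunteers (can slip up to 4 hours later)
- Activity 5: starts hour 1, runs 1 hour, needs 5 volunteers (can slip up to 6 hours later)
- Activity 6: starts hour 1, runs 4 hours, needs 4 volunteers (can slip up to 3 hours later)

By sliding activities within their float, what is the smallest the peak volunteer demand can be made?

Early-start (Activity 1@1, Activity 2@1, Activity 3@1, Activity 4@1, Activity 5@1, Activity 6@1) gives peak 21: h1:21  h2:16  h3:15  h4:8  h5:0  h6:0  h7:0.
Shift Activity 4→4, Activity 5→7, Activity 6→4.
Schedule Activity 1@1, Activity 2@1, Activity 3@1, Activity 4@4, Activity 5@7, Activity 6@4: h1:10  h2:10  h3:9  h4:10  h5:6  h6:6  h7:9 — peak 10.

10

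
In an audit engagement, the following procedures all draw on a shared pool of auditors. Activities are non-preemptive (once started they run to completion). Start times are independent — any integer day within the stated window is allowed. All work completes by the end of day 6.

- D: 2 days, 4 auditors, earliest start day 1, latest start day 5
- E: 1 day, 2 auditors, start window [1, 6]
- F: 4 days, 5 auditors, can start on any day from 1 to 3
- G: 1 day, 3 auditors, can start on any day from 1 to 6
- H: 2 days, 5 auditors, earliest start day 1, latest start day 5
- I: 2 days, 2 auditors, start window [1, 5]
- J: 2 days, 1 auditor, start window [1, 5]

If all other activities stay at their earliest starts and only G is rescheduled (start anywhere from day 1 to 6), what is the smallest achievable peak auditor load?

G@1: d1:22  d2:17  d3:5  d4:5  d5:0  d6:0 → peak 22
G@2: d1:19  d2:20  d3:5  d4:5  d5:0  d6:0 → peak 20
G@3: d1:19  d2:17  d3:8  d4:5  d5:0  d6:0 → peak 19
G@4: d1:19  d2:17  d3:5  d4:8  d5:0  d6:0 → peak 19
G@5: d1:19  d2:17  d3:5  d4:5  d5:3  d6:0 → peak 19
G@6: d1:19  d2:17  d3:5  d4:5  d5:0  d6:3 → peak 19
Best is G@3, peak 19.

19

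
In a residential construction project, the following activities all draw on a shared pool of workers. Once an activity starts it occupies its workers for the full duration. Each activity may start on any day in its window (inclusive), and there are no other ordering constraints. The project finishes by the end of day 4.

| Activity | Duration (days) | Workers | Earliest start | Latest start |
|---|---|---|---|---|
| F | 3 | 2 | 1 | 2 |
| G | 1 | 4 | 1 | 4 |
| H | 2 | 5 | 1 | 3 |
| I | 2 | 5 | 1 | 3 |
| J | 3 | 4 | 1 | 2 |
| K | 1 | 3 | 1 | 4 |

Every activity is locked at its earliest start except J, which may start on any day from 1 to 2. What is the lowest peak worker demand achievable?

19

J@1: d1:23  d2:16  d3:6  d4:0 → peak 23
J@2: d1:19  d2:16  d3:6  d4:4 → peak 19
Best is J@2, peak 19.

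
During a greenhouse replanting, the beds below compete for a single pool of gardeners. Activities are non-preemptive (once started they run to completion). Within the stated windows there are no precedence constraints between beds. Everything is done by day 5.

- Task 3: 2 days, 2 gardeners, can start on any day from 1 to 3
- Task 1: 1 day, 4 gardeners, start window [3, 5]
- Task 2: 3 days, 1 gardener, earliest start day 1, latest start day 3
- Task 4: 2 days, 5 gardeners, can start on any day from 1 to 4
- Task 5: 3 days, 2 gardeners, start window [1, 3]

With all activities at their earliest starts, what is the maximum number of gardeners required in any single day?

10

Early-start schedule: Task 3@1, Task 1@3, Task 2@1, Task 4@1, Task 5@1.
Load per day: day 1: 10, day 2: 10, day 3: 7, day 4: 0, day 5: 0.
Peak is 10.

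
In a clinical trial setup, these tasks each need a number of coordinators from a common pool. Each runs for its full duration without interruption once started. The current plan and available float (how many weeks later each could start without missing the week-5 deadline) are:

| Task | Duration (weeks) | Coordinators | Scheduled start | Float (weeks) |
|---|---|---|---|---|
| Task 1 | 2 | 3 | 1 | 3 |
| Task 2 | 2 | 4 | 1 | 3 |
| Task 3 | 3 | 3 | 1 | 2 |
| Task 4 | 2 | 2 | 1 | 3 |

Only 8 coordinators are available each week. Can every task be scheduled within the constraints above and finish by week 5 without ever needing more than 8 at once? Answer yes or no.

Schedule Task 1@1, Task 2@4, Task 3@1, Task 4@3: w1:6  w2:6  w3:5  w4:6  w5:4 — peak 6 ≤ 8.

yes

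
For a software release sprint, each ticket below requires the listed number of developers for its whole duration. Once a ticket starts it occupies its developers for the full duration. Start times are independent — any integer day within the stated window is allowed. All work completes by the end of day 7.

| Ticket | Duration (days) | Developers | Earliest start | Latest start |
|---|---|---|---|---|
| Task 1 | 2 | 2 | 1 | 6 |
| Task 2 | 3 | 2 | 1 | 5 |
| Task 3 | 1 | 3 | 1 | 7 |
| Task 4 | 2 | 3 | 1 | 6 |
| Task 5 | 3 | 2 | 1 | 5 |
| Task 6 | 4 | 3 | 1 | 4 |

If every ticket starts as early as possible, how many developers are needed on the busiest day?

Early-start schedule: Task 1@1, Task 2@1, Task 3@1, Task 4@1, Task 5@1, Task 6@1.
Load per day: day 1: 15, day 2: 12, day 3: 7, day 4: 3, day 5: 0, day 6: 0, day 7: 0.
Peak is 15.

15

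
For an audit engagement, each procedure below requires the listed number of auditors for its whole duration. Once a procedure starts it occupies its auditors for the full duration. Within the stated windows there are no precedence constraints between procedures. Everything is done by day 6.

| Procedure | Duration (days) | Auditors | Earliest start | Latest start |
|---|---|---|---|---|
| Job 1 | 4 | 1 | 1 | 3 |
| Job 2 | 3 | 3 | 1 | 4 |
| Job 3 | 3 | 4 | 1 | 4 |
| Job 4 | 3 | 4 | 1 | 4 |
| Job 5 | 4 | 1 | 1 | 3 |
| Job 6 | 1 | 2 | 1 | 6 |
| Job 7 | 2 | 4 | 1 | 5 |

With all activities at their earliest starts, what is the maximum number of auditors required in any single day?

Early-start schedule: Job 1@1, Job 2@1, Job 3@1, Job 4@1, Job 5@1, Job 6@1, Job 7@1.
Load per day: day 1: 19, day 2: 17, day 3: 13, day 4: 2, day 5: 0, day 6: 0.
Peak is 19.

19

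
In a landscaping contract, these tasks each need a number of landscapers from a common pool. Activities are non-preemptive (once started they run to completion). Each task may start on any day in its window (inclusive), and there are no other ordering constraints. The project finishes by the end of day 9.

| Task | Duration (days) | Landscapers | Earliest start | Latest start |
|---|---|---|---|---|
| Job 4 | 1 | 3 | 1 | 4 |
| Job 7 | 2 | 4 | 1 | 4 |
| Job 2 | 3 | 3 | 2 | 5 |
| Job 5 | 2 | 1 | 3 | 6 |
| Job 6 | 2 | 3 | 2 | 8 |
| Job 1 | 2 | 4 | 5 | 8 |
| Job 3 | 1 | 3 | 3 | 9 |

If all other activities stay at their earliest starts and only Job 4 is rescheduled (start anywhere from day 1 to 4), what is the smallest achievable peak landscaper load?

10

Job 4@1: d1:7  d2:10  d3:10  d4:4  d5:4  d6:4  d7:0  d8:0  d9:0 → peak 10
Job 4@2: d1:4  d2:13  d3:10  d4:4  d5:4  d6:4  d7:0  d8:0  d9:0 → peak 13
Job 4@3: d1:4  d2:10  d3:13  d4:4  d5:4  d6:4  d7:0  d8:0  d9:0 → peak 13
Job 4@4: d1:4  d2:10  d3:10  d4:7  d5:4  d6:4  d7:0  d8:0  d9:0 → peak 10
Best is Job 4@1, peak 10.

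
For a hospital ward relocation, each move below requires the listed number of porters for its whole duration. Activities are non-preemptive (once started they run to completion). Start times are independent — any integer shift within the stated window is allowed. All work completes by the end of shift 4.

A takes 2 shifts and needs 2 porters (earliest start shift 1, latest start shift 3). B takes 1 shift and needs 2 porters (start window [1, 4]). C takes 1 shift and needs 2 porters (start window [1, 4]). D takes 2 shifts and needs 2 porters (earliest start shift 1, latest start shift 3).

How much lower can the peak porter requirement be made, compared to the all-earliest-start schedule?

4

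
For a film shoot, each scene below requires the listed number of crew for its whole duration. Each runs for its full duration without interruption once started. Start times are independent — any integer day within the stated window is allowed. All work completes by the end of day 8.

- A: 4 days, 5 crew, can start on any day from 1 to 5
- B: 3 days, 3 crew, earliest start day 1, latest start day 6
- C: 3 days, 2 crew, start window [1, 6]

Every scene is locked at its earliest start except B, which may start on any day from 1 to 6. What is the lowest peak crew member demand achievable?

7

B@1: d1:10  d2:10  d3:10  d4:5  d5:0  d6:0  d7:0  d8:0 → peak 10
B@2: d1:7  d2:10  d3:10  d4:8  d5:0  d6:0  d7:0  d8:0 → peak 10
B@3: d1:7  d2:7  d3:10  d4:8  d5:3  d6:0  d7:0  d8:0 → peak 10
B@4: d1:7  d2:7  d3:7  d4:8  d5:3  d6:3  d7:0  d8:0 → peak 8
B@5: d1:7  d2:7  d3:7  d4:5  d5:3  d6:3  d7:3  d8:0 → peak 7
B@6: d1:7  d2:7  d3:7  d4:5  d5:0  d6:3  d7:3  d8:3 → peak 7
Best is B@5, peak 7.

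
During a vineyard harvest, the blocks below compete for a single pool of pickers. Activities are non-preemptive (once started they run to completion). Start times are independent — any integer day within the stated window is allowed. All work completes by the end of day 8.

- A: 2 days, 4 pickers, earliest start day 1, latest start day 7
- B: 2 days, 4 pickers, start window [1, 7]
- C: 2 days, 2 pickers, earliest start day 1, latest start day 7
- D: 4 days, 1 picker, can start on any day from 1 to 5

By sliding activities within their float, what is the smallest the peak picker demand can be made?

Early-start (A@1, B@1, C@1, D@1) gives peak 11: d1:11  d2:11  d3:1  d4:1  d5:0  d6:0  d7:0  d8:0.
Shift B→3, C→5, D→5.
Schedule A@1, B@3, C@5, D@5: d1:4  d2:4  d3:4  d4:4  d5:3  d6:3  d7:1  d8:1 — peak 4.

4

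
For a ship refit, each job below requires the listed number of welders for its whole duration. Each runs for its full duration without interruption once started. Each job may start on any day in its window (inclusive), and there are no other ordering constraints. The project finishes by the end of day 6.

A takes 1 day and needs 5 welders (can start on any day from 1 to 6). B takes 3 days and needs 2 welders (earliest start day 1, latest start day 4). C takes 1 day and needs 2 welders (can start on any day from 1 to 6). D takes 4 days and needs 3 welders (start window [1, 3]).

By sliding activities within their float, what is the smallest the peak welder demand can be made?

5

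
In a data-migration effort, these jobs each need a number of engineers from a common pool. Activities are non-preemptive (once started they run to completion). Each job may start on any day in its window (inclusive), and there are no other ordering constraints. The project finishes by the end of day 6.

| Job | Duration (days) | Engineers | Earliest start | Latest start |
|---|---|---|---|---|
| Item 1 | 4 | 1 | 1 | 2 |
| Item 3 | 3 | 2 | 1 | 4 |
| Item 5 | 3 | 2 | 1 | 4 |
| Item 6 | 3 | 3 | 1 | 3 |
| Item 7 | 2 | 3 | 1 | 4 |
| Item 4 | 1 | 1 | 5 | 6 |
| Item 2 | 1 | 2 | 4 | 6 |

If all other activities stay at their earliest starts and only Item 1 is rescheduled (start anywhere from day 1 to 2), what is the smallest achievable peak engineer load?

Item 1@1: d1:11  d2:11  d3:8  d4:3  d5:1  d6:0 → peak 11
Item 1@2: d1:10  d2:11  d3:8  d4:3  d5:2  d6:0 → peak 11
Best is Item 1@1, peak 11.

11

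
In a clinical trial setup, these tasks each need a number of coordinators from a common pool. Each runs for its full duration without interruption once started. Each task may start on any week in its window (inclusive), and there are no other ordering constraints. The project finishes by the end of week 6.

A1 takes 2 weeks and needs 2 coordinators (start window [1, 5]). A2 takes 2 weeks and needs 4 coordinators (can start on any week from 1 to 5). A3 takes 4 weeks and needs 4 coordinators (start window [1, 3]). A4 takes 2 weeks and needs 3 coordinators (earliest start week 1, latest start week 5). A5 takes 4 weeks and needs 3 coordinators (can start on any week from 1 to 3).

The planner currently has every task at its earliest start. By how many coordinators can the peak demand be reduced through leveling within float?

8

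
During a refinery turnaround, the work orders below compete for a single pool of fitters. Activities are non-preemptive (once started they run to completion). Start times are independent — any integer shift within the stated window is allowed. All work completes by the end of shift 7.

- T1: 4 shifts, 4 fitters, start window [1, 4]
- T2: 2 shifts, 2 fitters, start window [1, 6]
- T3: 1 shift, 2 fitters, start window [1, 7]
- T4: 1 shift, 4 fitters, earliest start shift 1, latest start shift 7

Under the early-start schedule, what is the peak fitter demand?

Early-start schedule: T1@1, T2@1, T3@1, T4@1.
Load per shift: shift 1: 12, shift 2: 6, shift 3: 4, shift 4: 4, shift 5: 0, shift 6: 0, shift 7: 0.
Peak is 12.

12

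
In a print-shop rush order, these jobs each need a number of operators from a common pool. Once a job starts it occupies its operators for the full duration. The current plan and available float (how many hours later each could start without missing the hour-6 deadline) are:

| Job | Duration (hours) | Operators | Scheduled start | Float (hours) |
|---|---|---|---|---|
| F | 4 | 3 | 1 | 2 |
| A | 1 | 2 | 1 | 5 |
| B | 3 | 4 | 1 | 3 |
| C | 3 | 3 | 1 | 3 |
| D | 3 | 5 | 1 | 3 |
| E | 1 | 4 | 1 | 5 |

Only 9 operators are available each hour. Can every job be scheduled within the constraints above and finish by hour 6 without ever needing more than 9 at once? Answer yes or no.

The minimum achievable peak is 10; 9 < 10, so no feasible schedule stays within the cap.

no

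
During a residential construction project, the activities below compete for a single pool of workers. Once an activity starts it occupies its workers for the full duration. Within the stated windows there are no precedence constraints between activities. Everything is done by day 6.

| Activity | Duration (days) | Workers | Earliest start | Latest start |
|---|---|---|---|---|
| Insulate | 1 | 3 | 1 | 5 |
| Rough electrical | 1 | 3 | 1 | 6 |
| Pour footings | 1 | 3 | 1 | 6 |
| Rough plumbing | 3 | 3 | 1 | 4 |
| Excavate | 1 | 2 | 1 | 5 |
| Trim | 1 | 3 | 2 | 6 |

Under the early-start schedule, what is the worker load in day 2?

6

At early start, day 2 has: Rough plumbing, Trim.
Demand: 3 + 3 = 6.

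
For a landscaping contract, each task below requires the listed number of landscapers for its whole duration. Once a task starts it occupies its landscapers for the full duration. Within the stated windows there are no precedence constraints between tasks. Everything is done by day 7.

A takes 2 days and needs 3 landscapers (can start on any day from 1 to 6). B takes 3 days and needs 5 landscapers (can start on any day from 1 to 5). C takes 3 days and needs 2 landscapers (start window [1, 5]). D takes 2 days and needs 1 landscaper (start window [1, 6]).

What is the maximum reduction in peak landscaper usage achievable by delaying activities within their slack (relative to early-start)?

Early-start peak: d1:11  d2:11  d3:7  d4:0  d5:0  d6:0  d7:0 ⇒ 11.
Leveled (A@1, B@5, C@1, D@3): d1:5  d2:5  d3:3  d4:1  d5:5  d6:5  d7:5 ⇒ 5.
Reduction 11 − 5 = 6.

6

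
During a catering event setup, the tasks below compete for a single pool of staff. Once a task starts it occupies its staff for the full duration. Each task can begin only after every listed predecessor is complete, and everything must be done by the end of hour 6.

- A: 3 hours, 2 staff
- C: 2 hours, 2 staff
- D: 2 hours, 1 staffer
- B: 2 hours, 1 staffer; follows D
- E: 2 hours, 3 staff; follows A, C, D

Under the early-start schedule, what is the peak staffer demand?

Early-start schedule: A@1, C@1, D@1, B@3, E@4.
Load per hour: hour 1: 5, hour 2: 5, hour 3: 3, hour 4: 4, hour 5: 3, hour 6: 0.
Peak is 5.

5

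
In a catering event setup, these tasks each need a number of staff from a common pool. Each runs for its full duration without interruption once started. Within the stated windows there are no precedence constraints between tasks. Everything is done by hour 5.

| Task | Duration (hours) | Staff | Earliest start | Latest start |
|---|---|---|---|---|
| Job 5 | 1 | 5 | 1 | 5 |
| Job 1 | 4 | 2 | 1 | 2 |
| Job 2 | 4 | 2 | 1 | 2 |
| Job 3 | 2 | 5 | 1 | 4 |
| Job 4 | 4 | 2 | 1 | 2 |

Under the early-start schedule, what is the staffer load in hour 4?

At early start, hour 4 has: Job 1, Job 2, Job 4.
Demand: 2 + 2 + 2 = 6.

6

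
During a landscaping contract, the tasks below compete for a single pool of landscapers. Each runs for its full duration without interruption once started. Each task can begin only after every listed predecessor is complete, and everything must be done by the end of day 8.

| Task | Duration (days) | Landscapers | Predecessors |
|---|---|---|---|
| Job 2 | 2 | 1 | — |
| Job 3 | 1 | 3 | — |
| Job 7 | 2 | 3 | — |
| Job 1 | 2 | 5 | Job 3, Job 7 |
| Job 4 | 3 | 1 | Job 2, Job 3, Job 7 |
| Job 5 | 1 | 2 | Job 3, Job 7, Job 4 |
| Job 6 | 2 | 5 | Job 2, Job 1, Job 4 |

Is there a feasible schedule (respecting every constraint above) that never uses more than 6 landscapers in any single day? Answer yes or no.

The minimum achievable peak is 7; 6 < 7, so no feasible schedule stays within the cap.

no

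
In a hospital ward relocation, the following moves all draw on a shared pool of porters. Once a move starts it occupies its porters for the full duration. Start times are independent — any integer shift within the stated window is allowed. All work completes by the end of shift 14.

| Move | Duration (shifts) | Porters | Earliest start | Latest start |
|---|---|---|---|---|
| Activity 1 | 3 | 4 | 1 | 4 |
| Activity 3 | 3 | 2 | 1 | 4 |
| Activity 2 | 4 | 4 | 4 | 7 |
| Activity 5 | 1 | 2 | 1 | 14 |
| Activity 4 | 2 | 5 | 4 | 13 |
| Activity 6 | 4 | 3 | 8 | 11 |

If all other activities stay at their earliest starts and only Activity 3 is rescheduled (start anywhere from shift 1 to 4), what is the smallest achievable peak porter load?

9

Activity 3@1: s1:8  s2:6  s3:6  s4:9  s5:9  s6:4  s7:4  s8:3  s9:3  s10:3  s11:3  s12:0  s13:0  s14:0 → peak 9
Activity 3@2: s1:6  s2:6  s3:6  s4:11  s5:9  s6:4  s7:4  s8:3  s9:3  s10:3  s11:3  s12:0  s13:0  s14:0 → peak 11
Activity 3@3: s1:6  s2:4  s3:6  s4:11  s5:11  s6:4  s7:4  s8:3  s9:3  s10:3  s11:3  s12:0  s13:0  s14:0 → peak 11
Activity 3@4: s1:6  s2:4  s3:4  s4:11  s5:11  s6:6  s7:4  s8:3  s9:3  s10:3  s11:3  s12:0  s13:0  s14:0 → peak 11
Best is Activity 3@1, peak 9.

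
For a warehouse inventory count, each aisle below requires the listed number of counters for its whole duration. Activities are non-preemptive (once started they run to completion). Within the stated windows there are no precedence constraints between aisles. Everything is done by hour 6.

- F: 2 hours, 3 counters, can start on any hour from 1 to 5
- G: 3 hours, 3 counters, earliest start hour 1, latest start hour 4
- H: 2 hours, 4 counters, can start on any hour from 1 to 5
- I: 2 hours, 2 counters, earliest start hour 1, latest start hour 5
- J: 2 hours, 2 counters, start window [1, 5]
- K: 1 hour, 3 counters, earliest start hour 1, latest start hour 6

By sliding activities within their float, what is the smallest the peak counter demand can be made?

6

Early-start (F@1, G@1, H@1, I@1, J@1, K@1) gives peak 17: h1:17  h2:14  h3:3  h4:0  h5:0  h6:0.
Shift H→4, I→3, J→5, K→6.
Schedule F@1, G@1, H@4, I@3, J@5, K@6: h1:6  h2:6  h3:5  h4:6  h5:6  h6:5 — peak 6.
Total counter-hours = 34 over 6 hours ⇒ peak ≥ ⌈34/6⌉ = 6, so 6 is optimal.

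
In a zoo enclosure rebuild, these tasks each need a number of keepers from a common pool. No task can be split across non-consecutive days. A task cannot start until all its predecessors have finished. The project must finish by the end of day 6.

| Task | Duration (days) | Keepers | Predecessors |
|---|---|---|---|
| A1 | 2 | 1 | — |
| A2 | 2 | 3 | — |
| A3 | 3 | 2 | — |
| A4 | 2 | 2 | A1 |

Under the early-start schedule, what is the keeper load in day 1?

At early start, day 1 has: A1, A2, A3.
Demand: 1 + 3 + 2 = 6.

6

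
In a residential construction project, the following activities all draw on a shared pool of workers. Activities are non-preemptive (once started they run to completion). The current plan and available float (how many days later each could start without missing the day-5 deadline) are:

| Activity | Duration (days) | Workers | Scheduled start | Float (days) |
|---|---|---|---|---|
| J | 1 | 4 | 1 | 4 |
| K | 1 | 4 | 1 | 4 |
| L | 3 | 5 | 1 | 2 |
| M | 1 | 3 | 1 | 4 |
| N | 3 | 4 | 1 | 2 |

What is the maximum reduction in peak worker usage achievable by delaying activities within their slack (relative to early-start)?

Early-start peak: d1:20  d2:9  d3:9  d4:0  d5:0 ⇒ 20.
Leveled (J@1, K@1, L@2, M@2, N@3): d1:8  d2:8  d3:9  d4:9  d5:4 ⇒ 9.
Reduction 20 − 9 = 11.

11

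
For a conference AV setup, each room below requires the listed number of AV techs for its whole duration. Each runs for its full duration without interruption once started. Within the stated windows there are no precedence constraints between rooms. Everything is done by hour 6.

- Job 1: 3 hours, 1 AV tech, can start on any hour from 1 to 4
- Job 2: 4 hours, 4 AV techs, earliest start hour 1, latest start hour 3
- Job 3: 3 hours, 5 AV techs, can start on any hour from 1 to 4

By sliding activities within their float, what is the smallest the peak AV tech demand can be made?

9

Early-start (Job 1@1, Job 2@1, Job 3@1) gives peak 10: h1:10  h2:10  h3:10  h4:4  h5:0  h6:0.
Shift Job 3→4.
Schedule Job 1@1, Job 2@1, Job 3@4: h1:5  h2:5  h3:5  h4:9  h5:5  h6:5 — peak 9.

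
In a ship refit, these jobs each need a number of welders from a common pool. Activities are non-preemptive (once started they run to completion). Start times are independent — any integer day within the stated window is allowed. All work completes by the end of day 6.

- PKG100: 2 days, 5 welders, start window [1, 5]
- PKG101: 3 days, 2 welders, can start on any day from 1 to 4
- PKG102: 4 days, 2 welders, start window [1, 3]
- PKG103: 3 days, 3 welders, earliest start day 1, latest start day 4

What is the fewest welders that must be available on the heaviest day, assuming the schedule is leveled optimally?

Early-start (PKG100@1, PKG101@1, PKG102@1, PKG103@1) gives peak 12: d1:12  d2:12  d3:7  d4:2  d5:0  d6:0.
Shift PKG102→3, PKG103→3.
Schedule PKG100@1, PKG101@1, PKG102@3, PKG103@3: d1:7  d2:7  d3:7  d4:5  d5:5  d6:2 — peak 7.

7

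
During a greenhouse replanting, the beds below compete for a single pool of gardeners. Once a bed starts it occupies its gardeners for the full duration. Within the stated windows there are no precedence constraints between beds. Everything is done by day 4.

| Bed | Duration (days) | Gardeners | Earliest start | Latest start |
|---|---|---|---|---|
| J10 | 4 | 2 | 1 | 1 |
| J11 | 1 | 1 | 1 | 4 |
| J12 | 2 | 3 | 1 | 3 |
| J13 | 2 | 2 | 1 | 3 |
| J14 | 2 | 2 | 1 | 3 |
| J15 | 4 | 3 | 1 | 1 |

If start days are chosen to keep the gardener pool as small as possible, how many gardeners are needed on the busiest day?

Early-start (J10@1, J11@1, J12@1, J13@1, J14@1, J15@1) gives peak 13: d1:13  d2:12  d3:5  d4:5.
Shift J13→3, J14→3.
Schedule J10@1, J11@1, J12@1, J13@3, J14@3, J15@1: d1:9  d2:8  d3:9  d4:9 — peak 9.
Total gardener-days = 35 over 4 days ⇒ peak ≥ ⌈35/4⌉ = 9, so 9 is optimal.

9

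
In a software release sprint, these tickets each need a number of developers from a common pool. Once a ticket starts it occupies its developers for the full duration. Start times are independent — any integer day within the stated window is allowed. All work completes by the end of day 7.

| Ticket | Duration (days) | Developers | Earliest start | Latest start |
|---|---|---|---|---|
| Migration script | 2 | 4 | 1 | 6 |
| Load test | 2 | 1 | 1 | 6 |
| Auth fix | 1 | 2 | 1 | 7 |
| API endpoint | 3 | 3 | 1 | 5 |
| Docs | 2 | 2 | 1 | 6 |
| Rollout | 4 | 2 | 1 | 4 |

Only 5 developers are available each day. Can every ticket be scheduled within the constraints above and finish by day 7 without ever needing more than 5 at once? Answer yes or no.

yes

Schedule Migration script@1, Load test@1, Auth fix@3, API endpoint@3, Docs@6, Rollout@4: d1:5  d2:5  d3:5  d4:5  d5:5  d6:4  d7:4 — peak 5 ≤ 5.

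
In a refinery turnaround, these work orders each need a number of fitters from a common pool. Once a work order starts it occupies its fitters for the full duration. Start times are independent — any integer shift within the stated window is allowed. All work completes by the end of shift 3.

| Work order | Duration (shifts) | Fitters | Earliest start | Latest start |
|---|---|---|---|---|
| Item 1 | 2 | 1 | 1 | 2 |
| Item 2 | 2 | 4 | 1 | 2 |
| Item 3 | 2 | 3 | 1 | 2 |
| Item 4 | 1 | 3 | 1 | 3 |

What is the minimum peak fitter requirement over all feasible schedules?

8

Early-start (Item 1@1, Item 2@1, Item 3@1, Item 4@1) gives peak 11: s1:11  s2:8  s3:0.
Shift Item 4→3.
Schedule Item 1@1, Item 2@1, Item 3@1, Item 4@3: s1:8  s2:8  s3:3 — peak 8.
No arrangement of the 24 feasible schedules does better.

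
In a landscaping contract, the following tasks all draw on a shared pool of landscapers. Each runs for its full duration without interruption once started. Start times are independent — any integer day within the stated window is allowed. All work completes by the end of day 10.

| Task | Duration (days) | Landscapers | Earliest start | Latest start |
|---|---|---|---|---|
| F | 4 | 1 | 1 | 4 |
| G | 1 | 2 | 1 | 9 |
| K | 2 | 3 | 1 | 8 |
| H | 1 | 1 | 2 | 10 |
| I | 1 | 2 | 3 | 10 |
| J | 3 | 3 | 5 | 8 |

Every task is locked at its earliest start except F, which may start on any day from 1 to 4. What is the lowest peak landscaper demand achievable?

F@1: d1:6  d2:5  d3:3  d4:1  d5:3  d6:3  d7:3  d8:0  d9:0  d10:0 → peak 6
F@2: d1:5  d2:5  d3:3  d4:1  d5:4  d6:3  d7:3  d8:0  d9:0  d10:0 → peak 5
F@3: d1:5  d2:4  d3:3  d4:1  d5:4  d6:4  d7:3  d8:0  d9:0  d10:0 → peak 5
F@4: d1:5  d2:4  d3:2  d4:1  d5:4  d6:4  d7:4  d8:0  d9:0  d10:0 → peak 5
Best is F@2, peak 5.

5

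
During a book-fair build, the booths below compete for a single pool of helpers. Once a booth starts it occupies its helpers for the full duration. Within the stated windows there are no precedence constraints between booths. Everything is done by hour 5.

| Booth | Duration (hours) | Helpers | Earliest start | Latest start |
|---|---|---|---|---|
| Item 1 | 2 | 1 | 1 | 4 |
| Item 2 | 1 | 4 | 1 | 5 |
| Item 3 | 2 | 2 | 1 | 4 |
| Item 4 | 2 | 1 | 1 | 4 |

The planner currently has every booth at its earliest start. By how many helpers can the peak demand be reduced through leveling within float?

4

Early-start peak: h1:8  h2:4  h3:0  h4:0  h5:0 ⇒ 8.
Leveled (Item 1@1, Item 2@3, Item 3@1, Item 4@1): h1:4  h2:4  h3:4  h4:0  h5:0 ⇒ 4.
Reduction 8 − 4 = 4.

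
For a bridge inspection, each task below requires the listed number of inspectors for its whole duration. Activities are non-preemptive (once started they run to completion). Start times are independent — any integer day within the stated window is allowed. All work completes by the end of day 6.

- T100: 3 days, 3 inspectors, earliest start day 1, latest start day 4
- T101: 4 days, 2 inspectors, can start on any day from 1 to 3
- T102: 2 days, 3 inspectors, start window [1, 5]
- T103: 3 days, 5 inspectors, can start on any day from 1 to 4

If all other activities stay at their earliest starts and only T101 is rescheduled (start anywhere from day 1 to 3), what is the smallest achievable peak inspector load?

11

T101@1: d1:13  d2:13  d3:10  d4:2  d5:0  d6:0 → peak 13
T101@2: d1:11  d2:13  d3:10  d4:2  d5:2  d6:0 → peak 13
T101@3: d1:11  d2:11  d3:10  d4:2  d5:2  d6:2 → peak 11
Best is T101@3, peak 11.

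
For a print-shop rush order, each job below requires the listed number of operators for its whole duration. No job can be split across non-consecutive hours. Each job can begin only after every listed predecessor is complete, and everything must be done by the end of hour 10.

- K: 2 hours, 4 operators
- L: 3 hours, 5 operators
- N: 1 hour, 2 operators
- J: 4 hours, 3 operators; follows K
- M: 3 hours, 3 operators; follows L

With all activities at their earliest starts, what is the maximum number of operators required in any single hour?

11

Early-start schedule: K@1, L@1, N@1, J@3, M@4.
Load per hour: hour 1: 11, hour 2: 9, hour 3: 8, hour 4: 6, hour 5: 6, hour 6: 6, hour 7: 0, hour 8: 0, hour 9: 0, hour 10: 0.
Peak is 11.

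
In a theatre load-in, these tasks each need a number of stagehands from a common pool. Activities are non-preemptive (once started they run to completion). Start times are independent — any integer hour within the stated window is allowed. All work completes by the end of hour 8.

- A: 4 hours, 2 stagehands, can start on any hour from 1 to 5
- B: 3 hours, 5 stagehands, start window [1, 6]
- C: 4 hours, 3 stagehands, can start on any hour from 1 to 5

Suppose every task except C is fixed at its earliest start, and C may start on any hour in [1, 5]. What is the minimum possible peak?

C@1: h1:10  h2:10  h3:10  h4:5  h5:0  h6:0  h7:0  h8:0 → peak 10
C@2: h1:7  h2:10  h3:10  h4:5  h5:3  h6:0  h7:0  h8:0 → peak 10
C@3: h1:7  h2:7  h3:10  h4:5  h5:3  h6:3  h7:0  h8:0 → peak 10
C@4: h1:7  h2:7  h3:7  h4:5  h5:3  h6:3  h7:3  h8:0 → peak 7
C@5: h1:7  h2:7  h3:7  h4:2  h5:3  h6:3  h7:3  h8:3 → peak 7
Best is C@4, peak 7.

7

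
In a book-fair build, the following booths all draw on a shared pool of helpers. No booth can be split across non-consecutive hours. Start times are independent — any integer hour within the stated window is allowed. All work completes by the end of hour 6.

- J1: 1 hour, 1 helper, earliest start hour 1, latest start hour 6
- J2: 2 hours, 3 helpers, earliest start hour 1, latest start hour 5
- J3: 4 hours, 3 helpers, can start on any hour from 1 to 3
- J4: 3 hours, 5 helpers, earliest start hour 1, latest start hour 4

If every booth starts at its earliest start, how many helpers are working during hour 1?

12

At early start, hour 1 has: J1, J2, J3, J4.
Demand: 1 + 3 + 3 + 5 = 12.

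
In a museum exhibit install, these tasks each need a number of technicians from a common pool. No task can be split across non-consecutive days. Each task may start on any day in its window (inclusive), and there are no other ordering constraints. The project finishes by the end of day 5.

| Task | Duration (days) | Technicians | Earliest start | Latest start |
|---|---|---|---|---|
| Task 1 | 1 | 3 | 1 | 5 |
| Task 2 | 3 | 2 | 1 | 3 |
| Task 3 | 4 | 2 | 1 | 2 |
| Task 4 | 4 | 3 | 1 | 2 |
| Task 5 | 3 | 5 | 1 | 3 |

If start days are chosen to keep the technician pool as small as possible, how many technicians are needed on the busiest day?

12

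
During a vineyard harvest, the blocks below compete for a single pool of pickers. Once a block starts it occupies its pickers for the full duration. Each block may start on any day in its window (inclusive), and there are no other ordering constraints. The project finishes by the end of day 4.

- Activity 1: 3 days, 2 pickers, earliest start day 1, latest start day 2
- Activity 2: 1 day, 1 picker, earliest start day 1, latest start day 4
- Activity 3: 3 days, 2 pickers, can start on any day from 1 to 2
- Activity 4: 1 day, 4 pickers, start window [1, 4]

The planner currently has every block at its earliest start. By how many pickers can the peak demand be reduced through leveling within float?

Early-start peak: d1:9  d2:4  d3:4  d4:0 ⇒ 9.
Leveled (Activity 1@1, Activity 2@1, Activity 3@1, Activity 4@4): d1:5  d2:4  d3:4  d4:4 ⇒ 5.
Reduction 9 − 5 = 4.

4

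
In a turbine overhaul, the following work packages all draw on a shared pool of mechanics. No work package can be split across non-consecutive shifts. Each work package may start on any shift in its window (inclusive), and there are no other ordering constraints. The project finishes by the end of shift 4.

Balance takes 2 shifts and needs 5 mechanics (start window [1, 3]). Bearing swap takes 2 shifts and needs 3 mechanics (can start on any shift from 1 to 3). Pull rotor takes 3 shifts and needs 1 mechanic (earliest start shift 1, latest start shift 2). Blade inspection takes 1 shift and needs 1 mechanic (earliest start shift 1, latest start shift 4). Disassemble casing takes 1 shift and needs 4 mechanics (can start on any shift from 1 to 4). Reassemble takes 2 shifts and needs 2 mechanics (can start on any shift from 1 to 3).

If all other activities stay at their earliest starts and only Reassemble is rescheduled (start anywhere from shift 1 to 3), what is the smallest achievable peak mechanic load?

Reassemble@1: s1:16  s2:11  s3:1  s4:0 → peak 16
Reassemble@2: s1:14  s2:11  s3:3  s4:0 → peak 14
Reassemble@3: s1:14  s2:9  s3:3  s4:2 → peak 14
Best is Reassemble@2, peak 14.

14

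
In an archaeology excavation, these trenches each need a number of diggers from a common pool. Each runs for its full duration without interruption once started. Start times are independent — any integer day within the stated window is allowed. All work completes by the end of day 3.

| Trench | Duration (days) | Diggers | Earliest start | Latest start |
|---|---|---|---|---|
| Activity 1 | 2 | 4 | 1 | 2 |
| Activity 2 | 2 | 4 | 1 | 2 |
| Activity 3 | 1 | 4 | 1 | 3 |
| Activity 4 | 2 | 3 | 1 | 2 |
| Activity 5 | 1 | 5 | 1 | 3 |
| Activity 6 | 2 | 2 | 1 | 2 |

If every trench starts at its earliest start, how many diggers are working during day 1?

22

At early start, day 1 has: Activity 1, Activity 2, Activity 3, Activity 4, Activity 5, Activity 6.
Demand: 4 + 4 + 4 + 3 + 5 + 2 = 22.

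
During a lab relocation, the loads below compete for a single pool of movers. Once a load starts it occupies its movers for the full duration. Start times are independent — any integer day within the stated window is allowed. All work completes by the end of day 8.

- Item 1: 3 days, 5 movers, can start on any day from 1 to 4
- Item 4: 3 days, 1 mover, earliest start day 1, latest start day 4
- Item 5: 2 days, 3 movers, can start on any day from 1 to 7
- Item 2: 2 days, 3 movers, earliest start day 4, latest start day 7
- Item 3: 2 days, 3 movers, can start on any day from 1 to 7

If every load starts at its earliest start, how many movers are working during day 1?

At early start, day 1 has: Item 1, Item 4, Item 5, Item 3.
Demand: 5 + 1 + 3 + 3 = 12.

12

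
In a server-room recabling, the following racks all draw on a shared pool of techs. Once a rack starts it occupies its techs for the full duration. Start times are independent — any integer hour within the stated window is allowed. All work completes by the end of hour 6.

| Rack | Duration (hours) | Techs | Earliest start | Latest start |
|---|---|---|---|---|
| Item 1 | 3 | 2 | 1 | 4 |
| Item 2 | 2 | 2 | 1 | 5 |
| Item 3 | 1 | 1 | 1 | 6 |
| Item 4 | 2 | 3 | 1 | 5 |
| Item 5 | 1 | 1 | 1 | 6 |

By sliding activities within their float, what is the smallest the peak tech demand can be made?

Early-start (Item 1@1, Item 2@1, Item 3@1, Item 4@1, Item 5@1) gives peak 9: h1:9  h2:7  h3:2  h4:0  h5:0  h6:0.
Shift Item 3→3, Item 4→4, Item 5→3.
Schedule Item 1@1, Item 2@1, Item 3@3, Item 4@4, Item 5@3: h1:4  h2:4  h3:4  h4:3  h5:3  h6:0 — peak 4.

4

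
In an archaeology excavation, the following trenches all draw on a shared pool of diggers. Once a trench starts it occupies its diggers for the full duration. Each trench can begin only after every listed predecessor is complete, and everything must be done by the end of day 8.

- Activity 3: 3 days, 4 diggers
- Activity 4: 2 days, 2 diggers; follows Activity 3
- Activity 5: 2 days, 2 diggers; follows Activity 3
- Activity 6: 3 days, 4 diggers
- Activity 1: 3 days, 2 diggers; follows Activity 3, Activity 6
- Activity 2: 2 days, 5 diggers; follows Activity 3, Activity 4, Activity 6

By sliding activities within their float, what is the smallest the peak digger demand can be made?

Schedule Activity 3@1, Activity 4@4, Activity 5@4, Activity 6@1, Activity 1@4, Activity 2@6: d1:8  d2:8  d3:8  d4:6  d5:6  d6:7  d7:5  d8:0 — peak 8.

8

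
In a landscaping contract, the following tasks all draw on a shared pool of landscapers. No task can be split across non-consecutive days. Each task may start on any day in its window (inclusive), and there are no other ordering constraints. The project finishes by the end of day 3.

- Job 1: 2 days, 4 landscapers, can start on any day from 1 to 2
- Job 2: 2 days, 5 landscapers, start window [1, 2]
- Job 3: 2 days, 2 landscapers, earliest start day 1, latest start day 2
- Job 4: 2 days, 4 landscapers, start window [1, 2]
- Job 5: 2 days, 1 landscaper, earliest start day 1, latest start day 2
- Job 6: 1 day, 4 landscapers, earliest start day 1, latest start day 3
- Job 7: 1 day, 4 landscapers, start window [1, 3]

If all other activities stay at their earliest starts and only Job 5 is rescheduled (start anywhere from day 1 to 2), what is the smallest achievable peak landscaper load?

23

Job 5@1: d1:24  d2:16  d3:0 → peak 24
Job 5@2: d1:23  d2:16  d3:1 → peak 23
Best is Job 5@2, peak 23.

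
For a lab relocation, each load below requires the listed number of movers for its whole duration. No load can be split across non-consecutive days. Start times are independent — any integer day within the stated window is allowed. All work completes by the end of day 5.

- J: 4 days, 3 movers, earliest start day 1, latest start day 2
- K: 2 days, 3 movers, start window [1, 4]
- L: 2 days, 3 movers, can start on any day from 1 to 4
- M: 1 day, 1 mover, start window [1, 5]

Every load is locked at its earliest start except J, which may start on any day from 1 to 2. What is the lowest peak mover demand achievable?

J@1: d1:10  d2:9  d3:3  d4:3  d5:0 → peak 10
J@2: d1:7  d2:9  d3:3  d4:3  d5:3 → peak 9
Best is J@2, peak 9.

9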